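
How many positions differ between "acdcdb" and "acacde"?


Comparing "acdcdb" and "acacde" position by position:
  Position 0: 'a' vs 'a' => same
  Position 1: 'c' vs 'c' => same
  Position 2: 'd' vs 'a' => DIFFER
  Position 3: 'c' vs 'c' => same
  Position 4: 'd' vs 'd' => same
  Position 5: 'b' vs 'e' => DIFFER
Positions that differ: 2

2


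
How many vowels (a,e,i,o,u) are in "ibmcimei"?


Input: ibmcimei
Checking each character:
  'i' at position 0: vowel (running total: 1)
  'b' at position 1: consonant
  'm' at position 2: consonant
  'c' at position 3: consonant
  'i' at position 4: vowel (running total: 2)
  'm' at position 5: consonant
  'e' at position 6: vowel (running total: 3)
  'i' at position 7: vowel (running total: 4)
Total vowels: 4

4


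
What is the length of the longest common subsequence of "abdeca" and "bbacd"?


LCS of "abdeca" and "bbacd"
DP table:
           b    b    a    c    d
      0    0    0    0    0    0
  a   0    0    0    1    1    1
  b   0    1    1    1    1    1
  d   0    1    1    1    1    2
  e   0    1    1    1    1    2
  c   0    1    1    1    2    2
  a   0    1    1    2    2    2
LCS length = dp[6][5] = 2

2


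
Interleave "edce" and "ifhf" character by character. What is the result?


Interleaving "edce" and "ifhf":
  Position 0: 'e' from first, 'i' from second => "ei"
  Position 1: 'd' from first, 'f' from second => "df"
  Position 2: 'c' from first, 'h' from second => "ch"
  Position 3: 'e' from first, 'f' from second => "ef"
Result: eidfchef

eidfchef


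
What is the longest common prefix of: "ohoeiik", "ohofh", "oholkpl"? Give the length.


Words: ohoeiik, ohofh, oholkpl
  Position 0: all 'o' => match
  Position 1: all 'h' => match
  Position 2: all 'o' => match
  Position 3: ('e', 'f', 'l') => mismatch, stop
LCP = "oho" (length 3)

3


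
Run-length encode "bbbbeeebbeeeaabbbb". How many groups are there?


Input: bbbbeeebbeeeaabbbb
Scanning for consecutive runs:
  Group 1: 'b' x 4 (positions 0-3)
  Group 2: 'e' x 3 (positions 4-6)
  Group 3: 'b' x 2 (positions 7-8)
  Group 4: 'e' x 3 (positions 9-11)
  Group 5: 'a' x 2 (positions 12-13)
  Group 6: 'b' x 4 (positions 14-17)
Total groups: 6

6


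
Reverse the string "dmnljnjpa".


Input: dmnljnjpa
Reading characters right to left:
  Position 8: 'a'
  Position 7: 'p'
  Position 6: 'j'
  Position 5: 'n'
  Position 4: 'j'
  Position 3: 'l'
  Position 2: 'n'
  Position 1: 'm'
  Position 0: 'd'
Reversed: apjnjlnmd

apjnjlnmd


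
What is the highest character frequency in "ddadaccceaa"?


Input: ddadaccceaa
Character counts:
  'a': 4
  'c': 3
  'd': 3
  'e': 1
Maximum frequency: 4

4


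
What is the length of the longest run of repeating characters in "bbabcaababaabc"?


Input: "bbabcaababaabc"
Scanning for longest run:
  Position 1 ('b'): continues run of 'b', length=2
  Position 2 ('a'): new char, reset run to 1
  Position 3 ('b'): new char, reset run to 1
  Position 4 ('c'): new char, reset run to 1
  Position 5 ('a'): new char, reset run to 1
  Position 6 ('a'): continues run of 'a', length=2
  Position 7 ('b'): new char, reset run to 1
  Position 8 ('a'): new char, reset run to 1
  Position 9 ('b'): new char, reset run to 1
  Position 10 ('a'): new char, reset run to 1
  Position 11 ('a'): continues run of 'a', length=2
  Position 12 ('b'): new char, reset run to 1
  Position 13 ('c'): new char, reset run to 1
Longest run: 'b' with length 2

2


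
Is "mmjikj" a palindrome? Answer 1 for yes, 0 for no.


Input: mmjikj
Reversed: jkijmm
  Compare pos 0 ('m') with pos 5 ('j'): MISMATCH
  Compare pos 1 ('m') with pos 4 ('k'): MISMATCH
  Compare pos 2 ('j') with pos 3 ('i'): MISMATCH
Result: not a palindrome

0


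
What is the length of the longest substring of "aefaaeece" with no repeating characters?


Input: "aefaaeece"
Sliding window (track last position of each char):
  Position 0 ('a'): window [0,0] length 1 -- new best
  Position 1 ('e'): window [0,1] length 2 -- new best
  Position 2 ('f'): window [0,2] length 3 -- new best
  Position 3 ('a'): repeat (last at 0), move window start to 1
  Position 3 ('a'): window [1,3] length 3
  Position 4 ('a'): repeat (last at 3), move window start to 4
  Position 4 ('a'): window [4,4] length 1
  Position 5 ('e'): window [4,5] length 2
  Position 6 ('e'): repeat (last at 5), move window start to 6
  Position 6 ('e'): window [6,6] length 1
  Position 7 ('c'): window [6,7] length 2
  Position 8 ('e'): repeat (last at 6), move window start to 7
  Position 8 ('e'): window [7,8] length 2
Longest substring with no repeats: "aef" with length 3

3


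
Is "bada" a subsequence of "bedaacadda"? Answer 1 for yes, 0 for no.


Check if "bada" is a subsequence of "bedaacadda"
Greedy scan:
  Position 0 ('b'): matches sub[0] = 'b'
  Position 1 ('e'): no match needed
  Position 2 ('d'): no match needed
  Position 3 ('a'): matches sub[1] = 'a'
  Position 4 ('a'): no match needed
  Position 5 ('c'): no match needed
  Position 6 ('a'): no match needed
  Position 7 ('d'): matches sub[2] = 'd'
  Position 8 ('d'): no match needed
  Position 9 ('a'): matches sub[3] = 'a'
All 4 characters matched => is a subsequence

1


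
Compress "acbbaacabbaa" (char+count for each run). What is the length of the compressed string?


Input: acbbaacabbaa
Runs:
  'a' x 1 => "a1"
  'c' x 1 => "c1"
  'b' x 2 => "b2"
  'a' x 2 => "a2"
  'c' x 1 => "c1"
  'a' x 1 => "a1"
  'b' x 2 => "b2"
  'a' x 2 => "a2"
Compressed: "a1c1b2a2c1a1b2a2"
Compressed length: 16

16


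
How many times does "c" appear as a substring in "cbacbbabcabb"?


Searching for "c" in "cbacbbabcabb"
Scanning each position:
  Position 0: "c" => MATCH
  Position 1: "b" => no
  Position 2: "a" => no
  Position 3: "c" => MATCH
  Position 4: "b" => no
  Position 5: "b" => no
  Position 6: "a" => no
  Position 7: "b" => no
  Position 8: "c" => MATCH
  Position 9: "a" => no
  Position 10: "b" => no
  Position 11: "b" => no
Total occurrences: 3

3


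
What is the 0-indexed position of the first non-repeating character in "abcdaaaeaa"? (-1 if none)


Input: abcdaaaeaa
Character frequencies:
  'a': 6
  'b': 1
  'c': 1
  'd': 1
  'e': 1
Scanning left to right for freq == 1:
  Position 0 ('a'): freq=6, skip
  Position 1 ('b'): unique! => answer = 1

1


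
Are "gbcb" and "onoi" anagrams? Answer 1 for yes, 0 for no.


Strings: "gbcb", "onoi"
Sorted first:  bbcg
Sorted second: inoo
Differ at position 0: 'b' vs 'i' => not anagrams

0


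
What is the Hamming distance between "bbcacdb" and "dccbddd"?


Comparing "bbcacdb" and "dccbddd" position by position:
  Position 0: 'b' vs 'd' => differ
  Position 1: 'b' vs 'c' => differ
  Position 2: 'c' vs 'c' => same
  Position 3: 'a' vs 'b' => differ
  Position 4: 'c' vs 'd' => differ
  Position 5: 'd' vs 'd' => same
  Position 6: 'b' vs 'd' => differ
Total differences (Hamming distance): 5

5


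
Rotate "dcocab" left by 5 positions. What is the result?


Input: "dcocab", rotate left by 5
First 5 characters: "dcoca"
Remaining characters: "b"
Concatenate remaining + first: "b" + "dcoca" = "bdcoca"

bdcoca


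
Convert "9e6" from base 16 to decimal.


Input: "9e6" in base 16
Positional expansion:
  Digit '9' (value 9) x 16^2 = 2304
  Digit 'e' (value 14) x 16^1 = 224
  Digit '6' (value 6) x 16^0 = 6
Sum = 2534

2534


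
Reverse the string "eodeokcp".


Input: eodeokcp
Reading characters right to left:
  Position 7: 'p'
  Position 6: 'c'
  Position 5: 'k'
  Position 4: 'o'
  Position 3: 'e'
  Position 2: 'd'
  Position 1: 'o'
  Position 0: 'e'
Reversed: pckoedoe

pckoedoe


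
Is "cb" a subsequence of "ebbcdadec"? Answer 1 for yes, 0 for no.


Check if "cb" is a subsequence of "ebbcdadec"
Greedy scan:
  Position 0 ('e'): no match needed
  Position 1 ('b'): no match needed
  Position 2 ('b'): no match needed
  Position 3 ('c'): matches sub[0] = 'c'
  Position 4 ('d'): no match needed
  Position 5 ('a'): no match needed
  Position 6 ('d'): no match needed
  Position 7 ('e'): no match needed
  Position 8 ('c'): no match needed
Only matched 1/2 characters => not a subsequence

0


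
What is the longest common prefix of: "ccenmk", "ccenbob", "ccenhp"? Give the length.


Words: ccenmk, ccenbob, ccenhp
  Position 0: all 'c' => match
  Position 1: all 'c' => match
  Position 2: all 'e' => match
  Position 3: all 'n' => match
  Position 4: ('m', 'b', 'h') => mismatch, stop
LCP = "ccen" (length 4)

4


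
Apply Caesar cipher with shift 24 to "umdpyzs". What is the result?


Caesar cipher: shift "umdpyzs" by 24
  'u' (pos 20) + 24 = pos 18 = 's'
  'm' (pos 12) + 24 = pos 10 = 'k'
  'd' (pos 3) + 24 = pos 1 = 'b'
  'p' (pos 15) + 24 = pos 13 = 'n'
  'y' (pos 24) + 24 = pos 22 = 'w'
  'z' (pos 25) + 24 = pos 23 = 'x'
  's' (pos 18) + 24 = pos 16 = 'q'
Result: skbnwxq

skbnwxq


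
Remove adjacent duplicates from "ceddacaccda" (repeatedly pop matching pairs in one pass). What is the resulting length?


Input: ceddacaccda
Stack-based adjacent duplicate removal:
  Read 'c': push. Stack: c
  Read 'e': push. Stack: ce
  Read 'd': push. Stack: ced
  Read 'd': matches stack top 'd' => pop. Stack: ce
  Read 'a': push. Stack: cea
  Read 'c': push. Stack: ceac
  Read 'a': push. Stack: ceaca
  Read 'c': push. Stack: ceacac
  Read 'c': matches stack top 'c' => pop. Stack: ceaca
  Read 'd': push. Stack: ceacad
  Read 'a': push. Stack: ceacada
Final stack: "ceacada" (length 7)

7


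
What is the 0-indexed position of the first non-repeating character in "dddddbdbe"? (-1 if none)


Input: dddddbdbe
Character frequencies:
  'b': 2
  'd': 6
  'e': 1
Scanning left to right for freq == 1:
  Position 0 ('d'): freq=6, skip
  Position 1 ('d'): freq=6, skip
  Position 2 ('d'): freq=6, skip
  Position 3 ('d'): freq=6, skip
  Position 4 ('d'): freq=6, skip
  Position 5 ('b'): freq=2, skip
  Position 6 ('d'): freq=6, skip
  Position 7 ('b'): freq=2, skip
  Position 8 ('e'): unique! => answer = 8

8


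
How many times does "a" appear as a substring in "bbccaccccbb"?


Searching for "a" in "bbccaccccbb"
Scanning each position:
  Position 0: "b" => no
  Position 1: "b" => no
  Position 2: "c" => no
  Position 3: "c" => no
  Position 4: "a" => MATCH
  Position 5: "c" => no
  Position 6: "c" => no
  Position 7: "c" => no
  Position 8: "c" => no
  Position 9: "b" => no
  Position 10: "b" => no
Total occurrences: 1

1


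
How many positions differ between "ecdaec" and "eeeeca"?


Comparing "ecdaec" and "eeeeca" position by position:
  Position 0: 'e' vs 'e' => same
  Position 1: 'c' vs 'e' => DIFFER
  Position 2: 'd' vs 'e' => DIFFER
  Position 3: 'a' vs 'e' => DIFFER
  Position 4: 'e' vs 'c' => DIFFER
  Position 5: 'c' vs 'a' => DIFFER
Positions that differ: 5

5


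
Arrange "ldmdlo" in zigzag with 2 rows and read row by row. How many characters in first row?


Zigzag "ldmdlo" into 2 rows:
Placing characters:
  'l' => row 0
  'd' => row 1
  'm' => row 0
  'd' => row 1
  'l' => row 0
  'o' => row 1
Rows:
  Row 0: "lml"
  Row 1: "ddo"
First row length: 3

3


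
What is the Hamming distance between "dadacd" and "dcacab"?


Comparing "dadacd" and "dcacab" position by position:
  Position 0: 'd' vs 'd' => same
  Position 1: 'a' vs 'c' => differ
  Position 2: 'd' vs 'a' => differ
  Position 3: 'a' vs 'c' => differ
  Position 4: 'c' vs 'a' => differ
  Position 5: 'd' vs 'b' => differ
Total differences (Hamming distance): 5

5


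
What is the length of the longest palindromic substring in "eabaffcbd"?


Input: "eabaffcbd"
Checking substrings for palindromes:
  [1:4] "aba" (len 3) => palindrome
  [4:6] "ff" (len 2) => palindrome
Longest palindromic substring: "aba" with length 3

3


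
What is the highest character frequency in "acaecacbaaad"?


Input: acaecacbaaad
Character counts:
  'a': 6
  'b': 1
  'c': 3
  'd': 1
  'e': 1
Maximum frequency: 6

6


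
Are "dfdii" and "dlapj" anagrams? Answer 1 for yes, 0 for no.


Strings: "dfdii", "dlapj"
Sorted first:  ddfii
Sorted second: adjlp
Differ at position 0: 'd' vs 'a' => not anagrams

0


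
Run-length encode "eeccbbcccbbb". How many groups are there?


Input: eeccbbcccbbb
Scanning for consecutive runs:
  Group 1: 'e' x 2 (positions 0-1)
  Group 2: 'c' x 2 (positions 2-3)
  Group 3: 'b' x 2 (positions 4-5)
  Group 4: 'c' x 3 (positions 6-8)
  Group 5: 'b' x 3 (positions 9-11)
Total groups: 5

5


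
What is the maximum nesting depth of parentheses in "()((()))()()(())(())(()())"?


Input: "()((()))()()(())(())(()())"
Tracking depth:
  Position 0 '(': depth becomes 1
  Position 1 ')': depth becomes 0
  Position 2 '(': depth becomes 1
  Position 3 '(': depth becomes 2
  Position 4 '(': depth becomes 3
  Position 5 ')': depth becomes 2
  Position 6 ')': depth becomes 1
  Position 7 ')': depth becomes 0
  Position 8 '(': depth becomes 1
  Position 9 ')': depth becomes 0
  Position 10 '(': depth becomes 1
  Position 11 ')': depth becomes 0
  Position 12 '(': depth becomes 1
  Position 13 '(': depth becomes 2
  Position 14 ')': depth becomes 1
  Position 15 ')': depth becomes 0
  Position 16 '(': depth becomes 1
  Position 17 '(': depth becomes 2
  Position 18 ')': depth becomes 1
  Position 19 ')': depth becomes 0
  Position 20 '(': depth becomes 1
  Position 21 '(': depth becomes 2
  Position 22 ')': depth becomes 1
  Position 23 '(': depth becomes 2
  Position 24 ')': depth becomes 1
  Position 25 ')': depth becomes 0
Maximum depth reached: 3

3


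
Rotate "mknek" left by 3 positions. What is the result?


Input: "mknek", rotate left by 3
First 3 characters: "mkn"
Remaining characters: "ek"
Concatenate remaining + first: "ek" + "mkn" = "ekmkn"

ekmkn


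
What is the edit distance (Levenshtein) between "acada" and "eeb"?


Computing edit distance: "acada" -> "eeb"
DP table:
           e    e    b
      0    1    2    3
  a   1    1    2    3
  c   2    2    2    3
  a   3    3    3    3
  d   4    4    4    4
  a   5    5    5    5
Edit distance = dp[5][3] = 5

5


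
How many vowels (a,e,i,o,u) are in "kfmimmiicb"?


Input: kfmimmiicb
Checking each character:
  'k' at position 0: consonant
  'f' at position 1: consonant
  'm' at position 2: consonant
  'i' at position 3: vowel (running total: 1)
  'm' at position 4: consonant
  'm' at position 5: consonant
  'i' at position 6: vowel (running total: 2)
  'i' at position 7: vowel (running total: 3)
  'c' at position 8: consonant
  'b' at position 9: consonant
Total vowels: 3

3


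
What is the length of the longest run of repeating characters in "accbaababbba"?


Input: "accbaababbba"
Scanning for longest run:
  Position 1 ('c'): new char, reset run to 1
  Position 2 ('c'): continues run of 'c', length=2
  Position 3 ('b'): new char, reset run to 1
  Position 4 ('a'): new char, reset run to 1
  Position 5 ('a'): continues run of 'a', length=2
  Position 6 ('b'): new char, reset run to 1
  Position 7 ('a'): new char, reset run to 1
  Position 8 ('b'): new char, reset run to 1
  Position 9 ('b'): continues run of 'b', length=2
  Position 10 ('b'): continues run of 'b', length=3
  Position 11 ('a'): new char, reset run to 1
Longest run: 'b' with length 3

3


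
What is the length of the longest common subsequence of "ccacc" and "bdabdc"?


LCS of "ccacc" and "bdabdc"
DP table:
           b    d    a    b    d    c
      0    0    0    0    0    0    0
  c   0    0    0    0    0    0    1
  c   0    0    0    0    0    0    1
  a   0    0    0    1    1    1    1
  c   0    0    0    1    1    1    2
  c   0    0    0    1    1    1    2
LCS length = dp[5][6] = 2

2


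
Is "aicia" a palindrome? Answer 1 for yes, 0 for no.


Input: aicia
Reversed: aicia
  Compare pos 0 ('a') with pos 4 ('a'): match
  Compare pos 1 ('i') with pos 3 ('i'): match
Result: palindrome

1


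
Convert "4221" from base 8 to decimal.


Input: "4221" in base 8
Positional expansion:
  Digit '4' (value 4) x 8^3 = 2048
  Digit '2' (value 2) x 8^2 = 128
  Digit '2' (value 2) x 8^1 = 16
  Digit '1' (value 1) x 8^0 = 1
Sum = 2193

2193


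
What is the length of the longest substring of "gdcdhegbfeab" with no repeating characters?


Input: "gdcdhegbfeab"
Sliding window (track last position of each char):
  Position 0 ('g'): window [0,0] length 1 -- new best
  Position 1 ('d'): window [0,1] length 2 -- new best
  Position 2 ('c'): window [0,2] length 3 -- new best
  Position 3 ('d'): repeat (last at 1), move window start to 2
  Position 3 ('d'): window [2,3] length 2
  Position 4 ('h'): window [2,4] length 3
  Position 5 ('e'): window [2,5] length 4 -- new best
  Position 6 ('g'): window [2,6] length 5 -- new best
  Position 7 ('b'): window [2,7] length 6 -- new best
  Position 8 ('f'): window [2,8] length 7 -- new best
  Position 9 ('e'): repeat (last at 5), move window start to 6
  Position 9 ('e'): window [6,9] length 4
  Position 10 ('a'): window [6,10] length 5
  Position 11 ('b'): repeat (last at 7), move window start to 8
  Position 11 ('b'): window [8,11] length 4
Longest substring with no repeats: "cdhegbf" with length 7

7


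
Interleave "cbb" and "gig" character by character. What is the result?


Interleaving "cbb" and "gig":
  Position 0: 'c' from first, 'g' from second => "cg"
  Position 1: 'b' from first, 'i' from second => "bi"
  Position 2: 'b' from first, 'g' from second => "bg"
Result: cgbibg

cgbibg


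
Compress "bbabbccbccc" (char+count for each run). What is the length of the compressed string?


Input: bbabbccbccc
Runs:
  'b' x 2 => "b2"
  'a' x 1 => "a1"
  'b' x 2 => "b2"
  'c' x 2 => "c2"
  'b' x 1 => "b1"
  'c' x 3 => "c3"
Compressed: "b2a1b2c2b1c3"
Compressed length: 12

12


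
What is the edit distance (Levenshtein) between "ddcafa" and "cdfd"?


Computing edit distance: "ddcafa" -> "cdfd"
DP table:
           c    d    f    d
      0    1    2    3    4
  d   1    1    1    2    3
  d   2    2    1    2    2
  c   3    2    2    2    3
  a   4    3    3    3    3
  f   5    4    4    3    4
  a   6    5    5    4    4
Edit distance = dp[6][4] = 4

4


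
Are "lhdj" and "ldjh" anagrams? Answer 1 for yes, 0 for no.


Strings: "lhdj", "ldjh"
Sorted first:  dhjl
Sorted second: dhjl
Sorted forms match => anagrams

1


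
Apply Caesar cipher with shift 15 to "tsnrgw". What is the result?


Caesar cipher: shift "tsnrgw" by 15
  't' (pos 19) + 15 = pos 8 = 'i'
  's' (pos 18) + 15 = pos 7 = 'h'
  'n' (pos 13) + 15 = pos 2 = 'c'
  'r' (pos 17) + 15 = pos 6 = 'g'
  'g' (pos 6) + 15 = pos 21 = 'v'
  'w' (pos 22) + 15 = pos 11 = 'l'
Result: ihcgvl

ihcgvl


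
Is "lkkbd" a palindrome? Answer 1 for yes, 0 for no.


Input: lkkbd
Reversed: dbkkl
  Compare pos 0 ('l') with pos 4 ('d'): MISMATCH
  Compare pos 1 ('k') with pos 3 ('b'): MISMATCH
Result: not a palindrome

0


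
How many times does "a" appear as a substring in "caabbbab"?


Searching for "a" in "caabbbab"
Scanning each position:
  Position 0: "c" => no
  Position 1: "a" => MATCH
  Position 2: "a" => MATCH
  Position 3: "b" => no
  Position 4: "b" => no
  Position 5: "b" => no
  Position 6: "a" => MATCH
  Position 7: "b" => no
Total occurrences: 3

3


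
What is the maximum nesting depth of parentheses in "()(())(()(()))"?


Input: "()(())(()(()))"
Tracking depth:
  Position 0 '(': depth becomes 1
  Position 1 ')': depth becomes 0
  Position 2 '(': depth becomes 1
  Position 3 '(': depth becomes 2
  Position 4 ')': depth becomes 1
  Position 5 ')': depth becomes 0
  Position 6 '(': depth becomes 1
  Position 7 '(': depth becomes 2
  Position 8 ')': depth becomes 1
  Position 9 '(': depth becomes 2
  Position 10 '(': depth becomes 3
  Position 11 ')': depth becomes 2
  Position 12 ')': depth becomes 1
  Position 13 ')': depth becomes 0
Maximum depth reached: 3

3


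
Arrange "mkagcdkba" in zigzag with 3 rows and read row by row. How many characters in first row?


Zigzag "mkagcdkba" into 3 rows:
Placing characters:
  'm' => row 0
  'k' => row 1
  'a' => row 2
  'g' => row 1
  'c' => row 0
  'd' => row 1
  'k' => row 2
  'b' => row 1
  'a' => row 0
Rows:
  Row 0: "mca"
  Row 1: "kgdb"
  Row 2: "ak"
First row length: 3

3


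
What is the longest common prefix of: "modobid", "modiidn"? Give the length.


Words: modobid, modiidn
  Position 0: all 'm' => match
  Position 1: all 'o' => match
  Position 2: all 'd' => match
  Position 3: ('o', 'i') => mismatch, stop
LCP = "mod" (length 3)

3


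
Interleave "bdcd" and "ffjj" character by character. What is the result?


Interleaving "bdcd" and "ffjj":
  Position 0: 'b' from first, 'f' from second => "bf"
  Position 1: 'd' from first, 'f' from second => "df"
  Position 2: 'c' from first, 'j' from second => "cj"
  Position 3: 'd' from first, 'j' from second => "dj"
Result: bfdfcjdj

bfdfcjdj


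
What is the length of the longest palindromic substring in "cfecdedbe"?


Input: "cfecdedbe"
Checking substrings for palindromes:
  [4:7] "ded" (len 3) => palindrome
Longest palindromic substring: "ded" with length 3

3


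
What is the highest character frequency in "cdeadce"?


Input: cdeadce
Character counts:
  'a': 1
  'c': 2
  'd': 2
  'e': 2
Maximum frequency: 2

2


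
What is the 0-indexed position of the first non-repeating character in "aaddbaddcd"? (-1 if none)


Input: aaddbaddcd
Character frequencies:
  'a': 3
  'b': 1
  'c': 1
  'd': 5
Scanning left to right for freq == 1:
  Position 0 ('a'): freq=3, skip
  Position 1 ('a'): freq=3, skip
  Position 2 ('d'): freq=5, skip
  Position 3 ('d'): freq=5, skip
  Position 4 ('b'): unique! => answer = 4

4


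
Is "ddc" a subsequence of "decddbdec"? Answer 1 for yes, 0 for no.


Check if "ddc" is a subsequence of "decddbdec"
Greedy scan:
  Position 0 ('d'): matches sub[0] = 'd'
  Position 1 ('e'): no match needed
  Position 2 ('c'): no match needed
  Position 3 ('d'): matches sub[1] = 'd'
  Position 4 ('d'): no match needed
  Position 5 ('b'): no match needed
  Position 6 ('d'): no match needed
  Position 7 ('e'): no match needed
  Position 8 ('c'): matches sub[2] = 'c'
All 3 characters matched => is a subsequence

1


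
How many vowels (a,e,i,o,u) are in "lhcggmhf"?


Input: lhcggmhf
Checking each character:
  'l' at position 0: consonant
  'h' at position 1: consonant
  'c' at position 2: consonant
  'g' at position 3: consonant
  'g' at position 4: consonant
  'm' at position 5: consonant
  'h' at position 6: consonant
  'f' at position 7: consonant
Total vowels: 0

0


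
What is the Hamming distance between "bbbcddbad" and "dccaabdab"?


Comparing "bbbcddbad" and "dccaabdab" position by position:
  Position 0: 'b' vs 'd' => differ
  Position 1: 'b' vs 'c' => differ
  Position 2: 'b' vs 'c' => differ
  Position 3: 'c' vs 'a' => differ
  Position 4: 'd' vs 'a' => differ
  Position 5: 'd' vs 'b' => differ
  Position 6: 'b' vs 'd' => differ
  Position 7: 'a' vs 'a' => same
  Position 8: 'd' vs 'b' => differ
Total differences (Hamming distance): 8

8


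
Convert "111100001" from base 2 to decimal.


Input: "111100001" in base 2
Positional expansion:
  Digit '1' (value 1) x 2^8 = 256
  Digit '1' (value 1) x 2^7 = 128
  Digit '1' (value 1) x 2^6 = 64
  Digit '1' (value 1) x 2^5 = 32
  Digit '0' (value 0) x 2^4 = 0
  Digit '0' (value 0) x 2^3 = 0
  Digit '0' (value 0) x 2^2 = 0
  Digit '0' (value 0) x 2^1 = 0
  Digit '1' (value 1) x 2^0 = 1
Sum = 481

481


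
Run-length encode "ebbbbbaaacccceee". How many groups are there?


Input: ebbbbbaaacccceee
Scanning for consecutive runs:
  Group 1: 'e' x 1 (positions 0-0)
  Group 2: 'b' x 5 (positions 1-5)
  Group 3: 'a' x 3 (positions 6-8)
  Group 4: 'c' x 4 (positions 9-12)
  Group 5: 'e' x 3 (positions 13-15)
Total groups: 5

5


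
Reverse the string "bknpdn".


Input: bknpdn
Reading characters right to left:
  Position 5: 'n'
  Position 4: 'd'
  Position 3: 'p'
  Position 2: 'n'
  Position 1: 'k'
  Position 0: 'b'
Reversed: ndpnkb

ndpnkb


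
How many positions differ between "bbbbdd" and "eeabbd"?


Comparing "bbbbdd" and "eeabbd" position by position:
  Position 0: 'b' vs 'e' => DIFFER
  Position 1: 'b' vs 'e' => DIFFER
  Position 2: 'b' vs 'a' => DIFFER
  Position 3: 'b' vs 'b' => same
  Position 4: 'd' vs 'b' => DIFFER
  Position 5: 'd' vs 'd' => same
Positions that differ: 4

4


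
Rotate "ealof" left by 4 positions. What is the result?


Input: "ealof", rotate left by 4
First 4 characters: "ealo"
Remaining characters: "f"
Concatenate remaining + first: "f" + "ealo" = "fealo"

fealo


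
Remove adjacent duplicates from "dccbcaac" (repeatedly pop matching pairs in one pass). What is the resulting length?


Input: dccbcaac
Stack-based adjacent duplicate removal:
  Read 'd': push. Stack: d
  Read 'c': push. Stack: dc
  Read 'c': matches stack top 'c' => pop. Stack: d
  Read 'b': push. Stack: db
  Read 'c': push. Stack: dbc
  Read 'a': push. Stack: dbca
  Read 'a': matches stack top 'a' => pop. Stack: dbc
  Read 'c': matches stack top 'c' => pop. Stack: db
Final stack: "db" (length 2)

2


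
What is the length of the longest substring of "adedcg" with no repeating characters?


Input: "adedcg"
Sliding window (track last position of each char):
  Position 0 ('a'): window [0,0] length 1 -- new best
  Position 1 ('d'): window [0,1] length 2 -- new best
  Position 2 ('e'): window [0,2] length 3 -- new best
  Position 3 ('d'): repeat (last at 1), move window start to 2
  Position 3 ('d'): window [2,3] length 2
  Position 4 ('c'): window [2,4] length 3
  Position 5 ('g'): window [2,5] length 4 -- new best
Longest substring with no repeats: "edcg" with length 4

4


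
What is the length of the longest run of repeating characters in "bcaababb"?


Input: "bcaababb"
Scanning for longest run:
  Position 1 ('c'): new char, reset run to 1
  Position 2 ('a'): new char, reset run to 1
  Position 3 ('a'): continues run of 'a', length=2
  Position 4 ('b'): new char, reset run to 1
  Position 5 ('a'): new char, reset run to 1
  Position 6 ('b'): new char, reset run to 1
  Position 7 ('b'): continues run of 'b', length=2
Longest run: 'a' with length 2

2


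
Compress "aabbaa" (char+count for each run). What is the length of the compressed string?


Input: aabbaa
Runs:
  'a' x 2 => "a2"
  'b' x 2 => "b2"
  'a' x 2 => "a2"
Compressed: "a2b2a2"
Compressed length: 6

6


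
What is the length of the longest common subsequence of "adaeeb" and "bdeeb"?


LCS of "adaeeb" and "bdeeb"
DP table:
           b    d    e    e    b
      0    0    0    0    0    0
  a   0    0    0    0    0    0
  d   0    0    1    1    1    1
  a   0    0    1    1    1    1
  e   0    0    1    2    2    2
  e   0    0    1    2    3    3
  b   0    1    1    2    3    4
LCS length = dp[6][5] = 4

4


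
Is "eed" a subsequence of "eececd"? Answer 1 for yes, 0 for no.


Check if "eed" is a subsequence of "eececd"
Greedy scan:
  Position 0 ('e'): matches sub[0] = 'e'
  Position 1 ('e'): matches sub[1] = 'e'
  Position 2 ('c'): no match needed
  Position 3 ('e'): no match needed
  Position 4 ('c'): no match needed
  Position 5 ('d'): matches sub[2] = 'd'
All 3 characters matched => is a subsequence

1


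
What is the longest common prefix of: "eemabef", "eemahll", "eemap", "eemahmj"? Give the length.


Words: eemabef, eemahll, eemap, eemahmj
  Position 0: all 'e' => match
  Position 1: all 'e' => match
  Position 2: all 'm' => match
  Position 3: all 'a' => match
  Position 4: ('b', 'h', 'p', 'h') => mismatch, stop
LCP = "eema" (length 4)

4


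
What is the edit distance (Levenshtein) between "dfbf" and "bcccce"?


Computing edit distance: "dfbf" -> "bcccce"
DP table:
           b    c    c    c    c    e
      0    1    2    3    4    5    6
  d   1    1    2    3    4    5    6
  f   2    2    2    3    4    5    6
  b   3    2    3    3    4    5    6
  f   4    3    3    4    4    5    6
Edit distance = dp[4][6] = 6

6


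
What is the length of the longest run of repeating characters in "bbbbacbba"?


Input: "bbbbacbba"
Scanning for longest run:
  Position 1 ('b'): continues run of 'b', length=2
  Position 2 ('b'): continues run of 'b', length=3
  Position 3 ('b'): continues run of 'b', length=4
  Position 4 ('a'): new char, reset run to 1
  Position 5 ('c'): new char, reset run to 1
  Position 6 ('b'): new char, reset run to 1
  Position 7 ('b'): continues run of 'b', length=2
  Position 8 ('a'): new char, reset run to 1
Longest run: 'b' with length 4

4


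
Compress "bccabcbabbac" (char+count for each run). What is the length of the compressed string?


Input: bccabcbabbac
Runs:
  'b' x 1 => "b1"
  'c' x 2 => "c2"
  'a' x 1 => "a1"
  'b' x 1 => "b1"
  'c' x 1 => "c1"
  'b' x 1 => "b1"
  'a' x 1 => "a1"
  'b' x 2 => "b2"
  'a' x 1 => "a1"
  'c' x 1 => "c1"
Compressed: "b1c2a1b1c1b1a1b2a1c1"
Compressed length: 20

20


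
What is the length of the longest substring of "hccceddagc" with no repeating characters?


Input: "hccceddagc"
Sliding window (track last position of each char):
  Position 0 ('h'): window [0,0] length 1 -- new best
  Position 1 ('c'): window [0,1] length 2 -- new best
  Position 2 ('c'): repeat (last at 1), move window start to 2
  Position 2 ('c'): window [2,2] length 1
  Position 3 ('c'): repeat (last at 2), move window start to 3
  Position 3 ('c'): window [3,3] length 1
  Position 4 ('e'): window [3,4] length 2
  Position 5 ('d'): window [3,5] length 3 -- new best
  Position 6 ('d'): repeat (last at 5), move window start to 6
  Position 6 ('d'): window [6,6] length 1
  Position 7 ('a'): window [6,7] length 2
  Position 8 ('g'): window [6,8] length 3
  Position 9 ('c'): window [6,9] length 4 -- new best
Longest substring with no repeats: "dagc" with length 4

4


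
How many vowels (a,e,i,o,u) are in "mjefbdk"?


Input: mjefbdk
Checking each character:
  'm' at position 0: consonant
  'j' at position 1: consonant
  'e' at position 2: vowel (running total: 1)
  'f' at position 3: consonant
  'b' at position 4: consonant
  'd' at position 5: consonant
  'k' at position 6: consonant
Total vowels: 1

1


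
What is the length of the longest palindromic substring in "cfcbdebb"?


Input: "cfcbdebb"
Checking substrings for palindromes:
  [0:3] "cfc" (len 3) => palindrome
  [6:8] "bb" (len 2) => palindrome
Longest palindromic substring: "cfc" with length 3

3


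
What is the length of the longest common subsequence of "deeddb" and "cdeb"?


LCS of "deeddb" and "cdeb"
DP table:
           c    d    e    b
      0    0    0    0    0
  d   0    0    1    1    1
  e   0    0    1    2    2
  e   0    0    1    2    2
  d   0    0    1    2    2
  d   0    0    1    2    2
  b   0    0    1    2    3
LCS length = dp[6][4] = 3

3


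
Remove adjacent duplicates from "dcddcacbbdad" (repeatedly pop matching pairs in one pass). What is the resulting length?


Input: dcddcacbbdad
Stack-based adjacent duplicate removal:
  Read 'd': push. Stack: d
  Read 'c': push. Stack: dc
  Read 'd': push. Stack: dcd
  Read 'd': matches stack top 'd' => pop. Stack: dc
  Read 'c': matches stack top 'c' => pop. Stack: d
  Read 'a': push. Stack: da
  Read 'c': push. Stack: dac
  Read 'b': push. Stack: dacb
  Read 'b': matches stack top 'b' => pop. Stack: dac
  Read 'd': push. Stack: dacd
  Read 'a': push. Stack: dacda
  Read 'd': push. Stack: dacdad
Final stack: "dacdad" (length 6)

6


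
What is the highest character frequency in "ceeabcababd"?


Input: ceeabcababd
Character counts:
  'a': 3
  'b': 3
  'c': 2
  'd': 1
  'e': 2
Maximum frequency: 3

3


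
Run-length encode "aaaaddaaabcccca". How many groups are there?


Input: aaaaddaaabcccca
Scanning for consecutive runs:
  Group 1: 'a' x 4 (positions 0-3)
  Group 2: 'd' x 2 (positions 4-5)
  Group 3: 'a' x 3 (positions 6-8)
  Group 4: 'b' x 1 (positions 9-9)
  Group 5: 'c' x 4 (positions 10-13)
  Group 6: 'a' x 1 (positions 14-14)
Total groups: 6

6


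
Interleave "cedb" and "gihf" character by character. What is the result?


Interleaving "cedb" and "gihf":
  Position 0: 'c' from first, 'g' from second => "cg"
  Position 1: 'e' from first, 'i' from second => "ei"
  Position 2: 'd' from first, 'h' from second => "dh"
  Position 3: 'b' from first, 'f' from second => "bf"
Result: cgeidhbf

cgeidhbf


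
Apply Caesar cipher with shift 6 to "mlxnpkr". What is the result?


Caesar cipher: shift "mlxnpkr" by 6
  'm' (pos 12) + 6 = pos 18 = 's'
  'l' (pos 11) + 6 = pos 17 = 'r'
  'x' (pos 23) + 6 = pos 3 = 'd'
  'n' (pos 13) + 6 = pos 19 = 't'
  'p' (pos 15) + 6 = pos 21 = 'v'
  'k' (pos 10) + 6 = pos 16 = 'q'
  'r' (pos 17) + 6 = pos 23 = 'x'
Result: srdtvqx

srdtvqx


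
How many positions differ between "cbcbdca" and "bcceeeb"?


Comparing "cbcbdca" and "bcceeeb" position by position:
  Position 0: 'c' vs 'b' => DIFFER
  Position 1: 'b' vs 'c' => DIFFER
  Position 2: 'c' vs 'c' => same
  Position 3: 'b' vs 'e' => DIFFER
  Position 4: 'd' vs 'e' => DIFFER
  Position 5: 'c' vs 'e' => DIFFER
  Position 6: 'a' vs 'b' => DIFFER
Positions that differ: 6

6


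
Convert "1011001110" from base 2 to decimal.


Input: "1011001110" in base 2
Positional expansion:
  Digit '1' (value 1) x 2^9 = 512
  Digit '0' (value 0) x 2^8 = 0
  Digit '1' (value 1) x 2^7 = 128
  Digit '1' (value 1) x 2^6 = 64
  Digit '0' (value 0) x 2^5 = 0
  Digit '0' (value 0) x 2^4 = 0
  Digit '1' (value 1) x 2^3 = 8
  Digit '1' (value 1) x 2^2 = 4
  Digit '1' (value 1) x 2^1 = 2
  Digit '0' (value 0) x 2^0 = 0
Sum = 718

718


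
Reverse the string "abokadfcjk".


Input: abokadfcjk
Reading characters right to left:
  Position 9: 'k'
  Position 8: 'j'
  Position 7: 'c'
  Position 6: 'f'
  Position 5: 'd'
  Position 4: 'a'
  Position 3: 'k'
  Position 2: 'o'
  Position 1: 'b'
  Position 0: 'a'
Reversed: kjcfdakoba

kjcfdakoba


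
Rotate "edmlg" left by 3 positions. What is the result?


Input: "edmlg", rotate left by 3
First 3 characters: "edm"
Remaining characters: "lg"
Concatenate remaining + first: "lg" + "edm" = "lgedm"

lgedm


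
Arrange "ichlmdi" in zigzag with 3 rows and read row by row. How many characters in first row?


Zigzag "ichlmdi" into 3 rows:
Placing characters:
  'i' => row 0
  'c' => row 1
  'h' => row 2
  'l' => row 1
  'm' => row 0
  'd' => row 1
  'i' => row 2
Rows:
  Row 0: "im"
  Row 1: "cld"
  Row 2: "hi"
First row length: 2

2


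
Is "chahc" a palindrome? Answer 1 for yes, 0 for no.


Input: chahc
Reversed: chahc
  Compare pos 0 ('c') with pos 4 ('c'): match
  Compare pos 1 ('h') with pos 3 ('h'): match
Result: palindrome

1


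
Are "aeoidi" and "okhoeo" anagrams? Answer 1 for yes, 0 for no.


Strings: "aeoidi", "okhoeo"
Sorted first:  adeiio
Sorted second: ehkooo
Differ at position 0: 'a' vs 'e' => not anagrams

0


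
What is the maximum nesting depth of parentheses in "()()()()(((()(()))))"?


Input: "()()()()(((()(()))))"
Tracking depth:
  Position 0 '(': depth becomes 1
  Position 1 ')': depth becomes 0
  Position 2 '(': depth becomes 1
  Position 3 ')': depth becomes 0
  Position 4 '(': depth becomes 1
  Position 5 ')': depth becomes 0
  Position 6 '(': depth becomes 1
  Position 7 ')': depth becomes 0
  Position 8 '(': depth becomes 1
  Position 9 '(': depth becomes 2
  Position 10 '(': depth becomes 3
  Position 11 '(': depth becomes 4
  Position 12 ')': depth becomes 3
  Position 13 '(': depth becomes 4
  Position 14 '(': depth becomes 5
  Position 15 ')': depth becomes 4
  Position 16 ')': depth becomes 3
  Position 17 ')': depth becomes 2
  Position 18 ')': depth becomes 1
  Position 19 ')': depth becomes 0
Maximum depth reached: 5

5


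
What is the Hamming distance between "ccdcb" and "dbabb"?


Comparing "ccdcb" and "dbabb" position by position:
  Position 0: 'c' vs 'd' => differ
  Position 1: 'c' vs 'b' => differ
  Position 2: 'd' vs 'a' => differ
  Position 3: 'c' vs 'b' => differ
  Position 4: 'b' vs 'b' => same
Total differences (Hamming distance): 4

4


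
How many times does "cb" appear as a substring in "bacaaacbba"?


Searching for "cb" in "bacaaacbba"
Scanning each position:
  Position 0: "ba" => no
  Position 1: "ac" => no
  Position 2: "ca" => no
  Position 3: "aa" => no
  Position 4: "aa" => no
  Position 5: "ac" => no
  Position 6: "cb" => MATCH
  Position 7: "bb" => no
  Position 8: "ba" => no
Total occurrences: 1

1


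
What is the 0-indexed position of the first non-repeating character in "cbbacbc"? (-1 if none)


Input: cbbacbc
Character frequencies:
  'a': 1
  'b': 3
  'c': 3
Scanning left to right for freq == 1:
  Position 0 ('c'): freq=3, skip
  Position 1 ('b'): freq=3, skip
  Position 2 ('b'): freq=3, skip
  Position 3 ('a'): unique! => answer = 3

3


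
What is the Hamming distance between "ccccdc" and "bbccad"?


Comparing "ccccdc" and "bbccad" position by position:
  Position 0: 'c' vs 'b' => differ
  Position 1: 'c' vs 'b' => differ
  Position 2: 'c' vs 'c' => same
  Position 3: 'c' vs 'c' => same
  Position 4: 'd' vs 'a' => differ
  Position 5: 'c' vs 'd' => differ
Total differences (Hamming distance): 4

4


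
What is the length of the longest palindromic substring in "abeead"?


Input: "abeead"
Checking substrings for palindromes:
  [2:4] "ee" (len 2) => palindrome
Longest palindromic substring: "ee" with length 2

2


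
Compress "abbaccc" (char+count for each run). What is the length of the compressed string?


Input: abbaccc
Runs:
  'a' x 1 => "a1"
  'b' x 2 => "b2"
  'a' x 1 => "a1"
  'c' x 3 => "c3"
Compressed: "a1b2a1c3"
Compressed length: 8

8


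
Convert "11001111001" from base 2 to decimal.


Input: "11001111001" in base 2
Positional expansion:
  Digit '1' (value 1) x 2^10 = 1024
  Digit '1' (value 1) x 2^9 = 512
  Digit '0' (value 0) x 2^8 = 0
  Digit '0' (value 0) x 2^7 = 0
  Digit '1' (value 1) x 2^6 = 64
  Digit '1' (value 1) x 2^5 = 32
  Digit '1' (value 1) x 2^4 = 16
  Digit '1' (value 1) x 2^3 = 8
  Digit '0' (value 0) x 2^2 = 0
  Digit '0' (value 0) x 2^1 = 0
  Digit '1' (value 1) x 2^0 = 1
Sum = 1657

1657


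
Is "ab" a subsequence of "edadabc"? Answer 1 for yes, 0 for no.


Check if "ab" is a subsequence of "edadabc"
Greedy scan:
  Position 0 ('e'): no match needed
  Position 1 ('d'): no match needed
  Position 2 ('a'): matches sub[0] = 'a'
  Position 3 ('d'): no match needed
  Position 4 ('a'): no match needed
  Position 5 ('b'): matches sub[1] = 'b'
  Position 6 ('c'): no match needed
All 2 characters matched => is a subsequence

1


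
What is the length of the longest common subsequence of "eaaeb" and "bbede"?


LCS of "eaaeb" and "bbede"
DP table:
           b    b    e    d    e
      0    0    0    0    0    0
  e   0    0    0    1    1    1
  a   0    0    0    1    1    1
  a   0    0    0    1    1    1
  e   0    0    0    1    1    2
  b   0    1    1    1    1    2
LCS length = dp[5][5] = 2

2


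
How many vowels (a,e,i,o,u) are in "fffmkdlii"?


Input: fffmkdlii
Checking each character:
  'f' at position 0: consonant
  'f' at position 1: consonant
  'f' at position 2: consonant
  'm' at position 3: consonant
  'k' at position 4: consonant
  'd' at position 5: consonant
  'l' at position 6: consonant
  'i' at position 7: vowel (running total: 1)
  'i' at position 8: vowel (running total: 2)
Total vowels: 2

2


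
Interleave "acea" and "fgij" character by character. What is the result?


Interleaving "acea" and "fgij":
  Position 0: 'a' from first, 'f' from second => "af"
  Position 1: 'c' from first, 'g' from second => "cg"
  Position 2: 'e' from first, 'i' from second => "ei"
  Position 3: 'a' from first, 'j' from second => "aj"
Result: afcgeiaj

afcgeiaj


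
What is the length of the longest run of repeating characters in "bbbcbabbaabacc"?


Input: "bbbcbabbaabacc"
Scanning for longest run:
  Position 1 ('b'): continues run of 'b', length=2
  Position 2 ('b'): continues run of 'b', length=3
  Position 3 ('c'): new char, reset run to 1
  Position 4 ('b'): new char, reset run to 1
  Position 5 ('a'): new char, reset run to 1
  Position 6 ('b'): new char, reset run to 1
  Position 7 ('b'): continues run of 'b', length=2
  Position 8 ('a'): new char, reset run to 1
  Position 9 ('a'): continues run of 'a', length=2
  Position 10 ('b'): new char, reset run to 1
  Position 11 ('a'): new char, reset run to 1
  Position 12 ('c'): new char, reset run to 1
  Position 13 ('c'): continues run of 'c', length=2
Longest run: 'b' with length 3

3
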